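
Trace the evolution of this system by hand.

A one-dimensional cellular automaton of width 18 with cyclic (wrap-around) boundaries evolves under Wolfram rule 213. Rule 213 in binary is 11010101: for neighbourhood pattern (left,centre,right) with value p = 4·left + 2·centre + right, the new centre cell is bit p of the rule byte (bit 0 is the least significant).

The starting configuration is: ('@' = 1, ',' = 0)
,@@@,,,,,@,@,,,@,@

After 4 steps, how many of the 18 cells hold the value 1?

10

step 0: ,@@@,,,,,@,@,,,@,@
step 1: ,,@@@@@@,@,@@@,@,@
step 2: @,,@@@@@,@,,@@,@,@
step 3: @@,,@@@@,@@,,@,@,,
step 4: ,@@,,@@@,,@@,@,@@,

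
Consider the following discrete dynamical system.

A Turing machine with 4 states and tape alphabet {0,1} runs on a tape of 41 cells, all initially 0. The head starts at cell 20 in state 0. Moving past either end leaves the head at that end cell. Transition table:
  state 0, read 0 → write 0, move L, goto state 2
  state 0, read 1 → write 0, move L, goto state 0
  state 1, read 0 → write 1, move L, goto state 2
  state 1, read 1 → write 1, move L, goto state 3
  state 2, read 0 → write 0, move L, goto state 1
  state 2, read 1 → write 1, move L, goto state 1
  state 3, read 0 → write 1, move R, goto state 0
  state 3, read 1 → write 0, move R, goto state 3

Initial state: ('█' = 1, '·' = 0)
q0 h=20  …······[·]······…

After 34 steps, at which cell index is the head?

2

t=0: q0 h=20  …······[·]······…
t=1: q2 h=19  …······[·]······…
t=2: q1 h=18  …······[·]······…
t=3: q2 h=17  …······[·]█·····…
t=4: q1 h=16  …······[·]·█····…
t=5: q2 h=15  …······[·]█·█···…
t=6: q1 h=14  …······[·]·█·█··…
t=7: q2 h=13  …······[·]█·█·█·…
t=8: q1 h=12  …······[·]·█·█·█…
t=9: q2 h=11  …······[·]█·█·█·…
t=10: q1 h=10  …······[·]·█·█·█…
t=11: q2 h= 9  …······[·]█·█·█·…
t=12: q1 h= 8  …······[·]·█·█·█…
t=13: q2 h= 7  …······[·]█·█·█·…
t=14: q1 h= 6  |······[·]·█·█·█…
t=15: q2 h= 5  |·····[·]█·█·█·…
t=16: q1 h= 4  |····[·]·█·█·█…
t=17: q2 h= 3  |···[·]█·█·█·…
t=18: q1 h= 2  |··[·]·█·█·█…
t=19: q2 h= 1  |·[·]█·█·█·…
t=20: q1 h= 0  |[·]·█·█·█…
t=21: q2 h= 0  |[█]·█·█·█…
t=22: q1 h= 0  |[█]·█·█·█…
t=23: q3 h= 0  |[█]·█·█·█…
t=24: q3 h= 1  |·[·]█·█·█·…
t=25: q0 h= 2  |·█[█]·█·█·█…
t=26: q0 h= 1  |·[█]··█·█·…
t=27: q0 h= 0  |[·]···█·█…
t=28: q2 h= 0  |[·]···█·█…
t=29: q1 h= 0  |[·]···█·█…
t=30: q2 h= 0  |[█]···█·█…
t=31: q1 h= 0  |[█]···█·█…
t=32: q3 h= 0  |[█]···█·█…
t=33: q3 h= 1  |·[·]··█·█·…
t=34: q0 h= 2  |·█[·]·█·█·█…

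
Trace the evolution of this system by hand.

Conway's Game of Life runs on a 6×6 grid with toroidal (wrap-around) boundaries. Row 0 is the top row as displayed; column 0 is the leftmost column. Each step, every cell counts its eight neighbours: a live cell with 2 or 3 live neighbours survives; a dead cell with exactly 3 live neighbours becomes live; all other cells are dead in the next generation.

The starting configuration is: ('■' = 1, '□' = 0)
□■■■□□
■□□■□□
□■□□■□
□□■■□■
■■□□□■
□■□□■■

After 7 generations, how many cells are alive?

11

k=0  □■■■□□
■□□■□□
□■□□■□
□□■■□■
■■□□□■
□■□□■■
k=1  □■□■□■
■□□■■□
■■□□■■
□□■■□■
□■□■□□
□□□■■■
k=2  □□□□□□
□□□■□□
□■□□□□
□□□■□■
■□□□□■
□□□■□■
k=3  □□□□■□
□□□□□□
□□■□■□
□□□□■■
■□□□□■
■□□□■■
k=4  □□□□■□
□□□■□□
□□□■■■
■□□■■□
□□□□□□
■□□□■□
k=5  □□□■■■
□□□■□■
□□■□□■
□□□■□□
□□□■■□
□□□□□■
k=6  ■□□■□■
■□■■□■
□□■■□□
□□■■□□
□□□■■□
□□□□□■
k=7  □■■■□□
■□□□□■
□□□□□□
□□□□□□
□□■■■□
■□□■□■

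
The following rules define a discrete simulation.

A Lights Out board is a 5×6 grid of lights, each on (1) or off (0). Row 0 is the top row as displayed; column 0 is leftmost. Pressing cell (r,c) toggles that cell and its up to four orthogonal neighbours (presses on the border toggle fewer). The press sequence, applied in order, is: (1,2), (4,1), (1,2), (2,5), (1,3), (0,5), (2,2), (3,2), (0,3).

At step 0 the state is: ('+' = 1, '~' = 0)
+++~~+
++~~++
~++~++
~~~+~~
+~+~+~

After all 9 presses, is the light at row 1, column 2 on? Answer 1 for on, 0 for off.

0

[0] +++~~+
++~~++
~++~++
~~~+~~
+~+~+~
[1] ++~~~+
+~++++
~+~~++
~~~+~~
+~+~+~
[2] ++~~~+
+~++++
~+~~++
~+~+~~
~+~~+~
[3] +++~~+
++~~++
~++~++
~+~+~~
~+~~+~
[4] +++~~+
++~~+~
~++~~~
~+~+~+
~+~~+~
[5] ++++~+
++++~~
~+++~~
~+~+~+
~+~~+~
[6] +++++~
++++~+
~+++~~
~+~+~+
~+~~+~
[7] +++++~
++~+~+
~~~~~~
~+++~+
~+~~+~
[8] +++++~
++~+~+
~~+~~~
~~~~~+
~++~+~
[9] ++~~~~
++~~~+
~~+~~~
~~~~~+
~++~+~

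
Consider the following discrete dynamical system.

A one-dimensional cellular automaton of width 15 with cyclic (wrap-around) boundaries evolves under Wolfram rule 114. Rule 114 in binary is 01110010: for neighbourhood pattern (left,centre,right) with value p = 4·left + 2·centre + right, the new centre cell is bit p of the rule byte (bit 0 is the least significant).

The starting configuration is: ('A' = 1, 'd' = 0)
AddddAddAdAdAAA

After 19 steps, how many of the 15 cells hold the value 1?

9

[0] AddddAddAdAdAAA
[1] AAddAdAAdAdAddd
[2] dAAAdAdAAdAdAdA
[3] AddAAdAdAAdAdAd
[4] dAAdAAdAdAAdAdA
[5] AdAAdAAdAdAAdAd
[6] dAdAAdAAdAdAAdA
[7] AdAdAAdAAdAdAAd
[8] dAdAdAAdAAdAdAA
[9] AdAdAdAAdAAdAdA
[10] AAdAdAdAAdAAdAd
[11] dAAdAdAdAAdAAdA
[12] AdAAdAdAdAAdAAd
[13] dAdAAdAdAdAAdAA
[14] AdAdAAdAdAdAAdA
[15] AAdAdAAdAdAdAAd
[16] dAAdAdAAdAdAdAA
[17] AdAAdAdAAdAdAdA
[18] AAdAAdAdAAdAdAd
[19] dAAdAAdAdAAdAdA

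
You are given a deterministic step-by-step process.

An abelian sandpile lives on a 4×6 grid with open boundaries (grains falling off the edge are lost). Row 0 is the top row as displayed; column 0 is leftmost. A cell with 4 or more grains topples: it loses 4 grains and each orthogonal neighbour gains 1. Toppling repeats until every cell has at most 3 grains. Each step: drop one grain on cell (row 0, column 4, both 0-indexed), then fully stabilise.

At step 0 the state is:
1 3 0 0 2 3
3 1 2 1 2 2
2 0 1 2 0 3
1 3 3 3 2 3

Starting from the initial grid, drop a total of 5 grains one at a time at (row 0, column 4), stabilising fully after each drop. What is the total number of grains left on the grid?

40

0) 1 3 0 0 2 3
3 1 2 1 2 2
2 0 1 2 0 3
1 3 3 3 2 3
1) 1 3 0 0 3 3
3 1 2 1 2 2
2 0 1 2 0 3
1 3 3 3 2 3
2) 1 3 0 1 1 0
3 1 2 1 3 3
2 0 1 2 0 3
1 3 3 3 2 3
3) 1 3 0 1 2 0
3 1 2 1 3 3
2 0 1 2 0 3
1 3 3 3 2 3
4) 1 3 0 1 3 0
3 1 2 1 3 3
2 0 1 2 0 3
1 3 3 3 2 3
5) 1 3 0 2 1 2
3 1 2 2 1 1
2 0 1 2 2 1
1 3 3 3 3 0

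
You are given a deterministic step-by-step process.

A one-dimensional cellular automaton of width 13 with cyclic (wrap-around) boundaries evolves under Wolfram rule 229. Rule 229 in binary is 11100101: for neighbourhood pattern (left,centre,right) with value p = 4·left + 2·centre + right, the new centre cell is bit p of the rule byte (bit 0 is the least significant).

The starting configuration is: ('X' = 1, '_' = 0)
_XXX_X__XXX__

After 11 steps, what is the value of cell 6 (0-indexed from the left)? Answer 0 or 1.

step 0: _XXX_X__XXX__
step 1: __XXXX___XX_X
step 2: ___XXX_X__XXX
step 3: _X__XXXX___XX
step 4: XX___XXX_X__X
step 5: XX_X__XXXX___
step 6: _XXX___XXX_X_
step 7: __XX_X__XXXX_
step 8: X__XXX___XXX_
step 9: X___XX_X__XXX
step 10: X_X__XXX___XX
step 11: XXX___XX_X__X

1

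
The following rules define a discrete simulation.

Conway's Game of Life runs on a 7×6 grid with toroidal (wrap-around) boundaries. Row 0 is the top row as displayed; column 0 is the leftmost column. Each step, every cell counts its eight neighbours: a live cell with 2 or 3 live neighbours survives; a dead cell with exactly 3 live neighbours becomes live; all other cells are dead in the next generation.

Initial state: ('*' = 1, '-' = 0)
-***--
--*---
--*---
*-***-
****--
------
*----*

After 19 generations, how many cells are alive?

14

gen 0: -***--
--*---
--*---
*-***-
****--
------
*----*
gen 1: ****--
------
--*---
*---**
*---**
--*--*
***---
gen 2: *--*--
---*--
-----*
**-**-
-*-*--
--***-
-----*
gen 3: ----*-
----*-
*-**-*
**-***
**---*
--***-
--*--*
gen 4: ---***
----*-
--*---
---*--
------
--***-
--*--*
gen 5: ---*-*
----**
---*--
------
--*-*-
--***-
--*--*
gen 6: *--*-*
---*-*
----*-
---*--
--*-*-
-**-**
--*--*
gen 7: *-**-*
*--*-*
---**-
---**-
-**-**
***-**
--*---
gen 8: *-**-*
**----
--*---
------
------
----*-
------
gen 9: *-*--*
*--*-*
-*----
------
------
------
---***
gen 10: -**---
--*-**
*-----
------
------
----*-
*--***
gen 11: -**---
*-**-*
-----*
------
------
---**-
******
gen 12: ------
*-****
*---**
------
------
**----
*----*
gen 13: -*-*--
**-*--
**----
-----*
------
**---*
**---*
gen 14: ----**
------
-**--*
*-----
-----*
-*---*
----**
gen 15: ----**
*---**
**----
**---*
-----*
-----*
------
gen 16: *---*-
-*--*-
----*-
-*---*
----**
------
----**
gen 17: *--**-
---**-
*---**
*----*
*---**
------
----**
gen 18: ------
*-----
*--*--
-*----
*---*-
*-----
---***
gen 19: ----**
------
**----
**---*
**---*
*--*--
----**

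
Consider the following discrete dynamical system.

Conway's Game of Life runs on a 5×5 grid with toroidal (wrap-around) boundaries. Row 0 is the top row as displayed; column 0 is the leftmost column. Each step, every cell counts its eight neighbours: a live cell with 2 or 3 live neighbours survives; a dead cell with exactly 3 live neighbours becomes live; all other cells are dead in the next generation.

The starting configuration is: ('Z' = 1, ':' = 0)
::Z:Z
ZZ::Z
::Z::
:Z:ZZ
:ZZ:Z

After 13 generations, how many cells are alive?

gen 0: ::Z:Z
ZZ::Z
::Z::
:Z:ZZ
:ZZ:Z
gen 1: ::Z:Z
ZZZ:Z
::Z::
:Z::Z
:Z::Z
gen 2: ::Z:Z
Z:Z:Z
::Z:Z
:ZZZ:
:ZZ:Z
gen 3: ::Z:Z
Z:Z:Z
::::Z
::::Z
::::Z
gen 4: :Z::Z
ZZ::Z
::::Z
Z::ZZ
Z:::Z
gen 5: :Z:Z:
:Z:ZZ
:Z:::
:::Z:
:Z:::
gen 6: :Z:ZZ
:Z:ZZ
Z::ZZ
::Z::
:::::
gen 7: :::ZZ
:Z:::
ZZ:::
:::ZZ
::ZZ:
gen 8: :::ZZ
:ZZ:Z
ZZZ:Z
ZZ:ZZ
::Z::
gen 9: ZZ::Z
:::::
:::::
:::::
:ZZ::
gen 10: ZZZ::
Z::::
:::::
:::::
:ZZ::
gen 11: Z:Z::
Z::::
:::::
:::::
Z:Z::
gen 12: Z:::Z
:Z:::
:::::
:::::
:::::
gen 13: Z::::
Z::::
:::::
:::::
:::::

2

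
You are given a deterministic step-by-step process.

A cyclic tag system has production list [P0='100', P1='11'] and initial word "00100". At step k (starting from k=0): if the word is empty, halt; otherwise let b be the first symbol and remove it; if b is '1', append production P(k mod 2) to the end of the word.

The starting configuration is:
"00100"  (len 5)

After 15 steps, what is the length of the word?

8

step 0: "00100"  (len 5)
step 1: "0100"  (len 4)
step 2: "100"  (len 3)
step 3: "00100"  (len 5)
step 4: "0100"  (len 4)
step 5: "100"  (len 3)
step 6: "0011"  (len 4)
step 7: "011"  (len 3)
step 8: "11"  (len 2)
step 9: "1100"  (len 4)
step 10: "10011"  (len 5)
step 11: "0011100"  (len 7)
step 12: "011100"  (len 6)
step 13: "11100"  (len 5)
step 14: "110011"  (len 6)
step 15: "10011100"  (len 8)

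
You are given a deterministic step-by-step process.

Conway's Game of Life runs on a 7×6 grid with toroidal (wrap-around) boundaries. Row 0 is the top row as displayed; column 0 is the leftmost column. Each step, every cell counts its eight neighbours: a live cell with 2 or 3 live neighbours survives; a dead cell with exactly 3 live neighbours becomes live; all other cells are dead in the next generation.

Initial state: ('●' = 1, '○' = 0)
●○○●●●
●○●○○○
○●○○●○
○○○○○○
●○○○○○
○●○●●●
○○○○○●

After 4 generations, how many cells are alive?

9

t=0: ●○○●●●
●○●○○○
○●○○●○
○○○○○○
●○○○○○
○●○●●●
○○○○○●
t=1: ●●○●●○
●○●○○○
○●○○○○
○○○○○○
●○○○●●
○○○○●●
○○●○○○
t=2: ●○○●○●
●○●●○●
○●○○○○
●○○○○●
●○○○●○
●○○●●○
●●●○○○
t=3: ○○○●○○
○○●●○●
○●●○●○
●●○○○●
●●○●●○
●○●●●○
○○●○○○
t=4: ○○○●●○
○●○○○○
○○○○●○
○○○○○○
○○○○○○
●○○○●○
○●●○●○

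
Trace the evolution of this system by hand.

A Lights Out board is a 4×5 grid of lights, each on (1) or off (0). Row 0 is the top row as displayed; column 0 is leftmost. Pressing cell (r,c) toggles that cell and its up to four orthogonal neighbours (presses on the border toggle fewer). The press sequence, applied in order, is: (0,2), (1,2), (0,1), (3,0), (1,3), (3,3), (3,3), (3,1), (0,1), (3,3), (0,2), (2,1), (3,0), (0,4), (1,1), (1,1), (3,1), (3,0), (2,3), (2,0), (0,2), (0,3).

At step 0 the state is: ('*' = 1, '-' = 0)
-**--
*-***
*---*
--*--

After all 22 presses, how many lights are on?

t=0: -**--
*-***
*---*
--*--
t=1: ---*-
*--**
*---*
--*--
t=2: --**-
***-*
*-*-*
--*--
t=3: **-*-
*-*-*
*-*-*
--*--
t=4: **-*-
*-*-*
--*-*
***--
t=5: **---
*--*-
--***
***--
t=6: **---
*--*-
--*-*
**-**
t=7: **---
*--*-
--***
***--
t=8: **---
*--*-
-****
-----
t=9: --*--
**-*-
-****
-----
t=10: --*--
**-*-
-**-*
--***
t=11: -*-*-
****-
-**-*
--***
t=12: -*-*-
*-**-
*---*
-****
t=13: -*-*-
*-**-
----*
*-***
t=14: -*--*
*-***
----*
*-***
t=15: ----*
-*-**
-*--*
*-***
t=16: -*--*
*-***
----*
*-***
t=17: -*--*
*-***
-*--*
-*-**
t=18: -*--*
*-***
**--*
*--**
t=19: -*--*
*-*-*
****-
*---*
t=20: -*--*
--*-*
--**-
----*
t=21: --***
----*
--**-
----*
t=22: -----
---**
--**-
----*

5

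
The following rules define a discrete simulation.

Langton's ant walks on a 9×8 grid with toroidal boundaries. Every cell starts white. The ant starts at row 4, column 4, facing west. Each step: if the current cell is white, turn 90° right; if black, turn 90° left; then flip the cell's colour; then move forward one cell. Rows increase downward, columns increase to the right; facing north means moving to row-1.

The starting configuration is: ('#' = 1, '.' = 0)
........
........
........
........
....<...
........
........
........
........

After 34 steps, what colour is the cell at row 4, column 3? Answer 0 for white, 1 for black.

1

0) ........
........
........
........
....<...
........
........
........
........
1) ........
........
........
....^...
....#...
........
........
........
........
2) ........
........
........
....#>..
....#...
........
........
........
........
3) ........
........
........
....##..
....#v..
........
........
........
........
4) ........
........
........
....##..
....<#..
........
........
........
........
5) ........
........
........
....##..
.....#..
....v...
........
........
........
6) ........
........
........
....##..
.....#..
...<#...
........
........
........
7) ........
........
........
....##..
...^.#..
...##...
........
........
........
8) ........
........
........
....##..
...#>#..
...##...
........
........
........
9) ........
........
........
....##..
...###..
...#v...
........
........
........
10) ........
........
........
....##..
...###..
...#.>..
........
........
........
11) ........
........
........
....##..
...###..
...#.#..
.....v..
........
........
12) ........
........
........
....##..
...###..
...#.#..
....<#..
........
........
13) ........
........
........
....##..
...###..
...#^#..
....##..
........
........
14) ........
........
........
....##..
...###..
...##>..
....##..
........
........
15) ........
........
........
....##..
...##^..
...##...
....##..
........
........
16) ........
........
........
....##..
...#<...
...##...
....##..
........
........
17) ........
........
........
....##..
...#....
...#v...
....##..
........
........
18) ........
........
........
....##..
...#....
...#.>..
....##..
........
........
19) ........
........
........
....##..
...#....
...#.#..
....#v..
........
........
20) ........
........
........
....##..
...#....
...#.#..
....#.>.
........
........
21) ........
........
........
....##..
...#....
...#.#..
....#.#.
......v.
........
22) ........
........
........
....##..
...#....
...#.#..
....#.#.
.....<#.
........
23) ........
........
........
....##..
...#....
...#.#..
....#^#.
.....##.
........
24) ........
........
........
....##..
...#....
...#.#..
....##>.
.....##.
........
25) ........
........
........
....##..
...#....
...#.#^.
....##..
.....##.
........
26) ........
........
........
....##..
...#....
...#.##>
....##..
.....##.
........
27) ........
........
........
....##..
...#....
...#.###
....##.v
.....##.
........
28) ........
........
........
....##..
...#....
...#.###
....##<#
.....##.
........
29) ........
........
........
....##..
...#....
...#.#^#
....####
.....##.
........
30) ........
........
........
....##..
...#....
...#.<.#
....####
.....##.
........
31) ........
........
........
....##..
...#....
...#...#
....#v##
.....##.
........
32) ........
........
........
....##..
...#....
...#...#
....#.>#
.....##.
........
33) ........
........
........
....##..
...#....
...#..^#
....#..#
.....##.
........
34) ........
........
........
....##..
...#....
...#..#>
....#..#
.....##.
........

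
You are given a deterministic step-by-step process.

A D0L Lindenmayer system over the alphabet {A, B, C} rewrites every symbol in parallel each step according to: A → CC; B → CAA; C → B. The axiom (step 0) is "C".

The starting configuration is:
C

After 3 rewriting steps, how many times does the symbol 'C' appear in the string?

[0] C
[1] B
[2] CAA
[3] BCCCC

4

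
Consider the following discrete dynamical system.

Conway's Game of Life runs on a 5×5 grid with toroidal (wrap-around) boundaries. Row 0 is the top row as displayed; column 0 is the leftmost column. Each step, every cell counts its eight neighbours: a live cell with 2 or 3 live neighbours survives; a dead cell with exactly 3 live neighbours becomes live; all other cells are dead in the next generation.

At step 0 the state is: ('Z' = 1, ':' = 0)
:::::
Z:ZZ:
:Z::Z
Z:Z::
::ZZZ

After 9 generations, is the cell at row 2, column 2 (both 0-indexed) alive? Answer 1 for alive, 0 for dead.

1

0) :::::
Z:ZZ:
:Z::Z
Z:Z::
::ZZZ
1) :Z:::
ZZZZZ
::::Z
Z:Z::
:ZZZZ
2) :::::
:ZZZZ
:::::
Z:Z::
:::ZZ
3) Z::::
::ZZ:
Z:::Z
:::ZZ
:::ZZ
4) ::Z::
ZZ:Z:
Z:Z::
:::::
Z::Z:
5) Z:ZZ:
Z::ZZ
Z:Z:Z
:Z::Z
:::::
6) ZZZZ:
:::::
::Z::
:Z:ZZ
ZZZZZ
7) :::::
:::Z:
::ZZ:
:::::
:::::
8) :::::
::ZZ:
::ZZ:
:::::
:::::
9) :::::
::ZZ:
::ZZ:
:::::
:::::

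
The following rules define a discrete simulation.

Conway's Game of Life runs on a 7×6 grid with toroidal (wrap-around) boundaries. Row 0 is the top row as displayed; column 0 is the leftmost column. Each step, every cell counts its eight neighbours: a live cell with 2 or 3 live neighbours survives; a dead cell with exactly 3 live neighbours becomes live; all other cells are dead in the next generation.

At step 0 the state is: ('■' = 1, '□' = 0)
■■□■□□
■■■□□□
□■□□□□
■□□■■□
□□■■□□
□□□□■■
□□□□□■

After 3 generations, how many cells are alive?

9

gen 0: ■■□■□□
■■■□□□
□■□□□□
■□□■■□
□□■■□□
□□□□■■
□□□□□■
gen 1: □□□□□■
□□□□□□
□□□■□■
□■□■■□
□□■□□□
□□□■■■
□□□□□■
gen 2: □□□□□□
□□□□■□
□□■■□□
□□□■■□
□□■□□■
□□□■■■
■□□□□■
gen 3: □□□□□■
□□□■□□
□□■□□□
□□□□■□
□□■□□■
□□□■□□
■□□□□■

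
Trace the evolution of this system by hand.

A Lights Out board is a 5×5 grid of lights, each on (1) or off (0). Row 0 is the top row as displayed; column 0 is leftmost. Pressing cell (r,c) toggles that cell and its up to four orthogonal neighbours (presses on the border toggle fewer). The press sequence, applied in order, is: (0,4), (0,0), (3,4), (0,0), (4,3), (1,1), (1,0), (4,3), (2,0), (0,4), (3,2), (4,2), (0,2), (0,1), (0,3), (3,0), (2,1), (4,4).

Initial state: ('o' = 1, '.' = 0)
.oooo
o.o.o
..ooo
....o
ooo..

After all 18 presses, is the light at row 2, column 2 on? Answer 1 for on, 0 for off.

[0] .oooo
o.o.o
..ooo
....o
ooo..
[1] .oo..
o.o..
..ooo
....o
ooo..
[2] o.o..
..o..
..ooo
....o
ooo..
[3] o.o..
..o..
..oo.
...o.
ooo.o
[4] .oo..
o.o..
..oo.
...o.
ooo.o
[5] .oo..
o.o..
..oo.
.....
oo.o.
[6] ..o..
.o...
.ooo.
.....
oo.o.
[7] o.o..
o....
oooo.
.....
oo.o.
[8] o.o..
o....
oooo.
...o.
ooo.o
[9] o.o..
.....
..oo.
o..o.
ooo.o
[10] o.ooo
....o
..oo.
o..o.
ooo.o
[11] o.ooo
....o
...o.
ooo..
oo..o
[12] o.ooo
....o
...o.
oo...
o.ooo
[13] oo..o
..o.o
...o.
oo...
o.ooo
[14] ..o.o
.oo.o
...o.
oo...
o.ooo
[15] ...o.
.oooo
...o.
oo...
o.ooo
[16] ...o.
.oooo
o..o.
.....
..ooo
[17] ...o.
..ooo
.ooo.
.o...
..ooo
[18] ...o.
..ooo
.ooo.
.o..o
..o..

1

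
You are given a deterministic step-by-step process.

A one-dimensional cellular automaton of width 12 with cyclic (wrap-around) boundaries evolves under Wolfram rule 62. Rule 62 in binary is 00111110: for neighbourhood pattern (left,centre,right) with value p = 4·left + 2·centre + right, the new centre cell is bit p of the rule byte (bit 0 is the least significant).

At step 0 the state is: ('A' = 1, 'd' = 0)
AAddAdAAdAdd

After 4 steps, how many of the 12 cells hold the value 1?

10

gen 0: AAddAdAAdAdd
gen 1: AdAAAAAdAAAA
gen 2: dAAddddAAddd
gen 3: AAdAddAAdAdd
gen 4: AdAAAAAdAAAA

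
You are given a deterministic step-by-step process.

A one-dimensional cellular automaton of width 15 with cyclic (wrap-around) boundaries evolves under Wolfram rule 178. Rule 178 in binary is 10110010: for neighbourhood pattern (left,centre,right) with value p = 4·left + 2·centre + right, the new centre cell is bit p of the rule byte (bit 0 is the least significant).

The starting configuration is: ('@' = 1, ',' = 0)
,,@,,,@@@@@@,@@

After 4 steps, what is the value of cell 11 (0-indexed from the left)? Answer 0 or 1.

1

0) ,,@,,,@@@@@@,@@
1) @@,@,@,@@@@,@,,
2) ,,@,@,@,@@,@,@@
3) @@,@,@,@,,@,@,,
4) ,,@,@,@,@@,@,@@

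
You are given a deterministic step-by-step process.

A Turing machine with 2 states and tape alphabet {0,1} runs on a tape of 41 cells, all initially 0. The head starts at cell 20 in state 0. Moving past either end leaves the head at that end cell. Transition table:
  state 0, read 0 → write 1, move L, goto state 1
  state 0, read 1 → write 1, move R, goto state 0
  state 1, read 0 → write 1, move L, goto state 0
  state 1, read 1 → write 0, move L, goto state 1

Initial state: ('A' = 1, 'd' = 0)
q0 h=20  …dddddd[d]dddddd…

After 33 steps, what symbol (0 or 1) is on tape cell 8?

1

gen 0: q0 h=20  …dddddd[d]dddddd…
gen 1: q1 h=19  …dddddd[d]Addddd…
gen 2: q0 h=18  …dddddd[d]AAdddd…
gen 3: q1 h=17  …dddddd[d]AAAddd…
gen 4: q0 h=16  …dddddd[d]AAAAdd…
gen 5: q1 h=15  …dddddd[d]AAAAAd…
gen 6: q0 h=14  …dddddd[d]AAAAAA…
gen 7: q1 h=13  …dddddd[d]AAAAAA…
gen 8: q0 h=12  …dddddd[d]AAAAAA…
gen 9: q1 h=11  …dddddd[d]AAAAAA…
gen 10: q0 h=10  …dddddd[d]AAAAAA…
gen 11: q1 h= 9  …dddddd[d]AAAAAA…
gen 12: q0 h= 8  …dddddd[d]AAAAAA…
gen 13: q1 h= 7  …dddddd[d]AAAAAA…
gen 14: q0 h= 6  |dddddd[d]AAAAAA…
gen 15: q1 h= 5  |ddddd[d]AAAAAA…
gen 16: q0 h= 4  |dddd[d]AAAAAA…
gen 17: q1 h= 3  |ddd[d]AAAAAA…
gen 18: q0 h= 2  |dd[d]AAAAAA…
gen 19: q1 h= 1  |d[d]AAAAAA…
gen 20: q0 h= 0  |[d]AAAAAA…
gen 21: q1 h= 0  |[A]AAAAAA…
gen 22: q1 h= 0  |[d]AAAAAA…
gen 23: q0 h= 0  |[A]AAAAAA…
gen 24: q0 h= 1  |A[A]AAAAAA…
gen 25: q0 h= 2  |AA[A]AAAAAA…
gen 26: q0 h= 3  |AAA[A]AAAAAA…
gen 27: q0 h= 4  |AAAA[A]AAAAAA…
gen 28: q0 h= 5  |AAAAA[A]AAAAAA…
gen 29: q0 h= 6  |AAAAAA[A]AAAAAA…
gen 30: q0 h= 7  …AAAAAA[A]AAAAAA…
gen 31: q0 h= 8  …AAAAAA[A]AAAAAA…
gen 32: q0 h= 9  …AAAAAA[A]AAAAAA…
gen 33: q0 h=10  …AAAAAA[A]AAAAAA…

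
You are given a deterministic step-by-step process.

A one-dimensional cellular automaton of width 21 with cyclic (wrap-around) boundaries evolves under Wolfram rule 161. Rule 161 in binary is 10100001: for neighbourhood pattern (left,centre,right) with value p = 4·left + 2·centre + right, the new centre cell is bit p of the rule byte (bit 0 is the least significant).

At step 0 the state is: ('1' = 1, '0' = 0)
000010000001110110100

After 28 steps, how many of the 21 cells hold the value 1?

[0] 000010000001110110100
[1] 111000111100101001001
[2] 110010011000010000000
[3] 000000000011000111110
[4] 111111111000010011100
[5] 011111110011000001000
[6] 001111100000011100011
[7] 000111001111001001000
[8] 110010000110000000011
[9] 100000110000111111001
[10] 001110000110011110000
[11] 100100110000001100111
[12] 000000000111100000011
[13] 011111110011001111000
[14] 001111100000000110011
[15] 000111001111110000000
[16] 110010000111100111111
[17] 100000110011000011111
[18] 001110000000011001111
[19] 000100111111000000110
[20] 110000011110011110000
[21] 000111001100001100110
[22] 110010000001100000000
[23] 000000111100001111110
[24] 111110011001100111100
[25] 011100000000000011000
[26] 001001111111111000011
[27] 000000111111110011000
[28] 111110011111100000011

13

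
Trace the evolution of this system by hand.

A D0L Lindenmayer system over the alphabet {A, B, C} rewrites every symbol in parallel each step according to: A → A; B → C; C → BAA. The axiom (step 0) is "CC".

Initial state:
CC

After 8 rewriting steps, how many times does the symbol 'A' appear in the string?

0) CC
1) BAABAA
2) CAACAA
3) BAAAABAAAA
4) CAAAACAAAA
5) BAAAAAABAAAAAA
6) CAAAAAACAAAAAA
7) BAAAAAAAABAAAAAAAA
8) CAAAAAAAACAAAAAAAA

16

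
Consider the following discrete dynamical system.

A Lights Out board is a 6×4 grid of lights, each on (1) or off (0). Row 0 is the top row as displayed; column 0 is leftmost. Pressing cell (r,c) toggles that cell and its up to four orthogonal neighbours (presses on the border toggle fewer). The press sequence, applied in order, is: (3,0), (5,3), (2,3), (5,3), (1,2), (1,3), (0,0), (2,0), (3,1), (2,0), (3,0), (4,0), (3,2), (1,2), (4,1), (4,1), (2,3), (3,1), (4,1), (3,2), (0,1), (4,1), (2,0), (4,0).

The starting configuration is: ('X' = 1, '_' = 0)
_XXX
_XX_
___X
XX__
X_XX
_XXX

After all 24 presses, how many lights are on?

k=0  _XXX
_XX_
___X
XX__
X_XX
_XXX
k=1  _XXX
_XX_
X__X
____
__XX
_XXX
k=2  _XXX
_XX_
X__X
____
__X_
_X__
k=3  _XXX
_XXX
X_X_
___X
__X_
_X__
k=4  _XXX
_XXX
X_X_
___X
__XX
_XXX
k=5  _X_X
____
X___
___X
__XX
_XXX
k=6  _X__
__XX
X__X
___X
__XX
_XXX
k=7  X___
X_XX
X__X
___X
__XX
_XXX
k=8  X___
__XX
_X_X
X__X
__XX
_XXX
k=9  X___
__XX
___X
_XXX
_XXX
_XXX
k=10  X___
X_XX
XX_X
XXXX
_XXX
_XXX
k=11  X___
X_XX
_X_X
__XX
XXXX
_XXX
k=12  X___
X_XX
_X_X
X_XX
__XX
XXXX
k=13  X___
X_XX
_XXX
XX__
___X
XXXX
k=14  X_X_
XX__
_X_X
XX__
___X
XXXX
k=15  X_X_
XX__
_X_X
X___
XXXX
X_XX
k=16  X_X_
XX__
_X_X
XX__
___X
XXXX
k=17  X_X_
XX_X
_XX_
XX_X
___X
XXXX
k=18  X_X_
XX_X
__X_
__XX
_X_X
XXXX
k=19  X_X_
XX_X
__X_
_XXX
X_XX
X_XX
k=20  X_X_
XX_X
____
____
X__X
X_XX
k=21  _X__
X__X
____
____
X__X
X_XX
k=22  _X__
X__X
____
_X__
_XXX
XXXX
k=23  _X__
___X
XX__
XX__
_XXX
XXXX
k=24  _X__
___X
XX__
_X__
X_XX
_XXX

11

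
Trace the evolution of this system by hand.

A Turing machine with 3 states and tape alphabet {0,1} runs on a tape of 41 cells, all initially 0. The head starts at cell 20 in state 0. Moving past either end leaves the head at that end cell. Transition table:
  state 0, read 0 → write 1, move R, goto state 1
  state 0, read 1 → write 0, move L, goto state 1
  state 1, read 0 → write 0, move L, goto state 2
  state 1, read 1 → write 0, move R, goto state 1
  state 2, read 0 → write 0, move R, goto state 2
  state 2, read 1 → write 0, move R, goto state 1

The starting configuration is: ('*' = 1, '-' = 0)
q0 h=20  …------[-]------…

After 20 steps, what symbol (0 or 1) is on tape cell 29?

[0] q0 h=20  …------[-]------…
[1] q1 h=21  …-----*[-]------…
[2] q2 h=20  …------[*]------…
[3] q1 h=21  …------[-]------…
[4] q2 h=20  …------[-]------…
[5] q2 h=21  …------[-]------…
[6] q2 h=22  …------[-]------…
[7] q2 h=23  …------[-]------…
[8] q2 h=24  …------[-]------…
[9] q2 h=25  …------[-]------…
[10] q2 h=26  …------[-]------…
[11] q2 h=27  …------[-]------…
[12] q2 h=28  …------[-]------…
[13] q2 h=29  …------[-]------…
[14] q2 h=30  …------[-]------…
[15] q2 h=31  …------[-]------…
[16] q2 h=32  …------[-]------…
[17] q2 h=33  …------[-]------…
[18] q2 h=34  …------[-]------|
[19] q2 h=35  …------[-]-----|
[20] q2 h=36  …------[-]----|

0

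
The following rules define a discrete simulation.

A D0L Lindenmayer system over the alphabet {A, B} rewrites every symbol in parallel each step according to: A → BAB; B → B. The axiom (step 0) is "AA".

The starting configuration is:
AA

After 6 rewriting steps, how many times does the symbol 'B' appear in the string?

24

step 0: AA
step 1: BABBAB
step 2: BBABBBBABB
step 3: BBBABBBBBBABBB
step 4: BBBBABBBBBBBBABBBB
step 5: BBBBBABBBBBBBBBBABBBBB
step 6: BBBBBBABBBBBBBBBBBBABBBBBB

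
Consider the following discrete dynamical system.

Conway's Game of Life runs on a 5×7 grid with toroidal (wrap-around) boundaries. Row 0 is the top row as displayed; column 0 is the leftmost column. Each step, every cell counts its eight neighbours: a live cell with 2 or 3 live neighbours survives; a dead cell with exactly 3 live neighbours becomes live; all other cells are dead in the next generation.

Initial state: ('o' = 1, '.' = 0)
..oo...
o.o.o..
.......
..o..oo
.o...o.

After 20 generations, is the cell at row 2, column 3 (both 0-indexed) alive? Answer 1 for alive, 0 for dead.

gen 0: ..oo...
o.o.o..
.......
..o..oo
.o...o.
gen 1: ..ooo..
.oo....
.o.o.oo
.....oo
.o.oooo
gen 2: o......
oo...o.
.o..ooo
...o...
o.....o
gen 3: .......
.o..oo.
.oo.ooo
....o..
o.....o
gen 4: o....oo
ooooo.o
ooo...o
.o.oo..
.......
gen 5: ..oooo.
...oo..
......o
.o.o...
o...ooo
gen 6: ..o....
..o....
..ooo..
....o..
oo....o
gen 7: o.o....
.oo....
..o.o..
ooo.oo.
oo.....
gen 8: o.o....
..o....
o...oo.
o.o.ooo
...o...
gen 9: .ooo...
...o..o
o...o..
oo.....
o.oooo.
gen 10: oo...oo
oo.oo..
oo....o
o.o..o.
o...o.o
gen 11: ..oo...
....o..
...ooo.
.....o.
....o..
gen 12: ...oo..
..o..o.
...o.o.
...o.o.
...oo..
gen 13: ..o..o.
..o..o.
..oo.oo
..oo.o.
..o..o.
gen 14: .oooooo
.oo..o.
.o...oo
.o...o.
.oo..oo
gen 15: .......
.......
.o..ooo
.o..o..
.......
gen 16: .......
.....o.
o...oo.
o...o..
.......
gen 17: .......
....ooo
....oo.
....ooo
.......
gen 18: .....o.
....o.o
...o...
....o.o
.....o.
gen 19: ....ooo
....oo.
...oo..
....oo.
....ooo
gen 20: ...o...
......o
...o...
......o
...o...

1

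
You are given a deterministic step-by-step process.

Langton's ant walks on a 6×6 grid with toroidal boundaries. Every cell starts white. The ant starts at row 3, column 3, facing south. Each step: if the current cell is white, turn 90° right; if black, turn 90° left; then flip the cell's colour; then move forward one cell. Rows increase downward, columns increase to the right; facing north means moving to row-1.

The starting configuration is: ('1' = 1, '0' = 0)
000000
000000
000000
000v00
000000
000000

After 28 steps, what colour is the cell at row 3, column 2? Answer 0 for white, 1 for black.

[0] 000000
000000
000000
000v00
000000
000000
[1] 000000
000000
000000
00<100
000000
000000
[2] 000000
000000
00^000
001100
000000
000000
[3] 000000
000000
001>00
001100
000000
000000
[4] 000000
000000
001100
001v00
000000
000000
[5] 000000
000000
001100
0010>0
000000
000000
[6] 000000
000000
001100
001010
0000v0
000000
[7] 000000
000000
001100
001010
000<10
000000
[8] 000000
000000
001100
001^10
000110
000000
[9] 000000
000000
001100
0011>0
000110
000000
[10] 000000
000000
0011^0
001100
000110
000000
[11] 000000
000000
00111>
001100
000110
000000
[12] 000000
000000
001111
00110v
000110
000000
[13] 000000
000000
001111
0011<1
000110
000000
[14] 000000
000000
0011^1
001111
000110
000000
[15] 000000
000000
001<01
001111
000110
000000
[16] 000000
000000
001001
001v11
000110
000000
[17] 000000
000000
001001
0010>1
000110
000000
[18] 000000
000000
0010^1
001001
000110
000000
[19] 000000
000000
00101>
001001
000110
000000
[20] 000000
00000^
001010
001001
000110
000000
[21] 000000
>00001
001010
001001
000110
000000
[22] 000000
100001
v01010
001001
000110
000000
[23] 000000
100001
10101<
001001
000110
000000
[24] 000000
10000^
101011
001001
000110
000000
[25] 000000
1000<0
101011
001001
000110
000000
[26] 0000^0
100010
101011
001001
000110
000000
[27] 00001>
100010
101011
001001
000110
000000
[28] 000011
10001v
101011
001001
000110
000000

1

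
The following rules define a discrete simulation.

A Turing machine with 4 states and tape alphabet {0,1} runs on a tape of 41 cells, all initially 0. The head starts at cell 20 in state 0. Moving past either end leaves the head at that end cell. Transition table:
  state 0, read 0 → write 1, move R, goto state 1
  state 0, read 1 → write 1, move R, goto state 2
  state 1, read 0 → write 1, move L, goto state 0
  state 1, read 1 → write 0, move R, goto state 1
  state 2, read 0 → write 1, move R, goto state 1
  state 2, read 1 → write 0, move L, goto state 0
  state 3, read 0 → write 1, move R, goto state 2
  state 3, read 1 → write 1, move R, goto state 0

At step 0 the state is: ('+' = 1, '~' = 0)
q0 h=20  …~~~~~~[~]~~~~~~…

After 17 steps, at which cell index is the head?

gen 0: q0 h=20  …~~~~~~[~]~~~~~~…
gen 1: q1 h=21  …~~~~~+[~]~~~~~~…
gen 2: q0 h=20  …~~~~~~[+]+~~~~~…
gen 3: q2 h=21  …~~~~~+[+]~~~~~~…
gen 4: q0 h=20  …~~~~~~[+]~~~~~~…
gen 5: q2 h=21  …~~~~~+[~]~~~~~~…
gen 6: q1 h=22  …~~~~++[~]~~~~~~…
gen 7: q0 h=21  …~~~~~+[+]+~~~~~…
gen 8: q2 h=22  …~~~~++[+]~~~~~~…
gen 9: q0 h=21  …~~~~~+[+]~~~~~~…
gen 10: q2 h=22  …~~~~++[~]~~~~~~…
gen 11: q1 h=23  …~~~+++[~]~~~~~~…
gen 12: q0 h=22  …~~~~++[+]+~~~~~…
gen 13: q2 h=23  …~~~+++[+]~~~~~~…
gen 14: q0 h=22  …~~~~++[+]~~~~~~…
gen 15: q2 h=23  …~~~+++[~]~~~~~~…
gen 16: q1 h=24  …~~++++[~]~~~~~~…
gen 17: q0 h=23  …~~~+++[+]+~~~~~…

23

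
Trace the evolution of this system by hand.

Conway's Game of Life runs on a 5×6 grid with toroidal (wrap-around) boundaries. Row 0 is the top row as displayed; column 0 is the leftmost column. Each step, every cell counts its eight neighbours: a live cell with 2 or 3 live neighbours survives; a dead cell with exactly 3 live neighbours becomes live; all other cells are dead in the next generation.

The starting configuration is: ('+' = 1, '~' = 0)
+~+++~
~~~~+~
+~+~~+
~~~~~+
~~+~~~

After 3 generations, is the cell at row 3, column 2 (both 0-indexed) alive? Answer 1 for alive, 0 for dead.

1

gen 0: +~+++~
~~~~+~
+~+~~+
~~~~~+
~~+~~~
gen 1: ~++~++
+~+~+~
+~~~++
++~~~+
~++~++
gen 2: ~~~~~~
~~+~~~
~~~++~
~~++~~
~~~~~~
gen 3: ~~~~~~
~~~+~~
~~~~+~
~~+++~
~~~~~~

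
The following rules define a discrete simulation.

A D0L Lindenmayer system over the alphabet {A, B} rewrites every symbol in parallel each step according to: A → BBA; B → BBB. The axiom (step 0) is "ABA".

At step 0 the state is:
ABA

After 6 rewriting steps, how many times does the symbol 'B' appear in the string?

gen 0: ABA
gen 1: BBABBBBBA
gen 2: BBBBBBBBABBBBBBBBBBBBBBBBBA
gen 3: BBBBBBBBBBBBBBBBBBBBBBBBBBABBBBBBBBBBBBBBBBBBBBBBBBBBBBBBBBBBBBBBBBBBBBBBBBBBBBBA
gen 4: BBBBBBBBBBBBBBBBBBBBBBBBBBBBBBBBBBBBBBBBBBBBBBBBBBBBBBBBBB…BBBBBBBBBBBBBBBBBBBBBBBBBBBBBBBBBBBBBBBBBBBBBBBBBBBBBBBBBA  (len 243)
gen 5: BBBBBBBBBBBBBBBBBBBBBBBBBBBBBBBBBBBBBBBBBBBBBBBBBBBBBBBBBB…BBBBBBBBBBBBBBBBBBBBBBBBBBBBBBBBBBBBBBBBBBBBBBBBBBBBBBBBBA  (len 729)
gen 6: BBBBBBBBBBBBBBBBBBBBBBBBBBBBBBBBBBBBBBBBBBBBBBBBBBBBBBBBBB…BBBBBBBBBBBBBBBBBBBBBBBBBBBBBBBBBBBBBBBBBBBBBBBBBBBBBBBBBA  (len 2187)

2185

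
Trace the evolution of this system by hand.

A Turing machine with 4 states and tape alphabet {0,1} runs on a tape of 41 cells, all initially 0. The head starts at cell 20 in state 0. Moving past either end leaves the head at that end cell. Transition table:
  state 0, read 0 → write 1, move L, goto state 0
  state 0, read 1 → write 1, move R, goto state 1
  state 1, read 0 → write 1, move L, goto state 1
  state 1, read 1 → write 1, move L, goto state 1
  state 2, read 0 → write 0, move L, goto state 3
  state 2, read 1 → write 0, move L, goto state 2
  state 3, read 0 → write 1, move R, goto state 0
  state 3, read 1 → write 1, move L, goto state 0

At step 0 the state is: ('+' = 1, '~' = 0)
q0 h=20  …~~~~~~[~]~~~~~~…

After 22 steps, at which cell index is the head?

0) q0 h=20  …~~~~~~[~]~~~~~~…
1) q0 h=19  …~~~~~~[~]+~~~~~…
2) q0 h=18  …~~~~~~[~]++~~~~…
3) q0 h=17  …~~~~~~[~]+++~~~…
4) q0 h=16  …~~~~~~[~]++++~~…
5) q0 h=15  …~~~~~~[~]+++++~…
6) q0 h=14  …~~~~~~[~]++++++…
7) q0 h=13  …~~~~~~[~]++++++…
8) q0 h=12  …~~~~~~[~]++++++…
9) q0 h=11  …~~~~~~[~]++++++…
10) q0 h=10  …~~~~~~[~]++++++…
11) q0 h= 9  …~~~~~~[~]++++++…
12) q0 h= 8  …~~~~~~[~]++++++…
13) q0 h= 7  …~~~~~~[~]++++++…
14) q0 h= 6  |~~~~~~[~]++++++…
15) q0 h= 5  |~~~~~[~]++++++…
16) q0 h= 4  |~~~~[~]++++++…
17) q0 h= 3  |~~~[~]++++++…
18) q0 h= 2  |~~[~]++++++…
19) q0 h= 1  |~[~]++++++…
20) q0 h= 0  |[~]++++++…
21) q0 h= 0  |[+]++++++…
22) q1 h= 1  |+[+]++++++…

1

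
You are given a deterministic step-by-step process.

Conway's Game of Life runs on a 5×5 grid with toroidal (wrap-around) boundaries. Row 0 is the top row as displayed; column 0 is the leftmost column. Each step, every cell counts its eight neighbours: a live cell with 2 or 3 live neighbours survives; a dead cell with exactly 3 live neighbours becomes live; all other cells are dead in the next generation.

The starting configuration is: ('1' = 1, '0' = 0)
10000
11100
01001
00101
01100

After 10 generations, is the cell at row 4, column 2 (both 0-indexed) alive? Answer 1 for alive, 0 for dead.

gen 0: 10000
11100
01001
00101
01100
gen 1: 10000
00101
00001
00100
11110
gen 2: 10000
10011
00000
10101
10111
gen 3: 00100
10001
01000
10100
00100
gen 4: 01010
11000
01001
00100
00110
gen 5: 11011
01001
01100
01100
01010
gen 6: 01010
00001
00010
10010
00010
gen 7: 00111
00111
00010
00110
00010
gen 8: 00000
00000
00000
00111
00000
gen 9: 00000
00000
00010
00010
00010
gen 10: 00000
00000
00000
00111
00000

0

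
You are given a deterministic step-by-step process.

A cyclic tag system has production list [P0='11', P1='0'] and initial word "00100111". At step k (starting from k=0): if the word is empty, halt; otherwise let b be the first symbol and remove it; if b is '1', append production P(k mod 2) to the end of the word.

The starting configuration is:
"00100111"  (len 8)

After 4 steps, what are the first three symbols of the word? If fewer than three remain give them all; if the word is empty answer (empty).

011

gen 0: "00100111"  (len 8)
gen 1: "0100111"  (len 7)
gen 2: "100111"  (len 6)
gen 3: "0011111"  (len 7)
gen 4: "011111"  (len 6)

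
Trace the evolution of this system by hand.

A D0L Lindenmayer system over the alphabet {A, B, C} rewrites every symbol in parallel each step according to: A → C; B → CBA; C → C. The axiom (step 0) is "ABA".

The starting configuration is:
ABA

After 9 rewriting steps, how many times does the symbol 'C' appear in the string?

19

[0] ABA
[1] CCBAC
[2] CCCBACC
[3] CCCCBACCC
[4] CCCCCBACCCC
[5] CCCCCCBACCCCC
[6] CCCCCCCBACCCCCC
[7] CCCCCCCCBACCCCCCC
[8] CCCCCCCCCBACCCCCCCC
[9] CCCCCCCCCCBACCCCCCCCC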